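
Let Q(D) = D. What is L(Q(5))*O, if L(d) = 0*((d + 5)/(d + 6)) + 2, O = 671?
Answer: 1342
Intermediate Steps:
L(d) = 2 (L(d) = 0*((5 + d)/(6 + d)) + 2 = 0 + 2 = 2)
L(Q(5))*O = 2*671 = 1342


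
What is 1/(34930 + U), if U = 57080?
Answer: 1/92010 ≈ 1.0868e-5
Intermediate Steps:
1/(34930 + U) = 1/(34930 + 57080) = 1/92010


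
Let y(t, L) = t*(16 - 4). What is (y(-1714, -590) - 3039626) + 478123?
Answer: -2582071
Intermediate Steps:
y(t, L) = 12*t (y(t, L) = t*12 = 12*t)
(y(-1714, -590) - 3039626) + 478123 = (12*(-1714) - 3039626) + 478123 = (-20568 - 3039626) + 478123 = -3060194 + 478123 = -2582071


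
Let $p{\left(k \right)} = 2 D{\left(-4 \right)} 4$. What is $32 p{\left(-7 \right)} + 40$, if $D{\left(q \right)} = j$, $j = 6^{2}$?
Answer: $9256$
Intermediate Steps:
$j = 36$
$D{\left(q \right)} = 36$
$p{\left(k \right)} = 288$ ($p{\left(k \right)} = 2 \cdot 36 \cdot 4 = 72 \cdot 4 = 288$)
$32 p{\left(-7 \right)} + 40 = 32 \cdot 288 + 40 = 9216 + 40 = 9256$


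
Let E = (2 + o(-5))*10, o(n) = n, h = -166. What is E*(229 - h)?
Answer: -11850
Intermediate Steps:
E = -30 (E = (2 - 5)*10 = -3*10 = -30)
E*(229 - h) = -30*(229 - 1*(-166)) = -30*(229 + 166) = -30*395 = -11850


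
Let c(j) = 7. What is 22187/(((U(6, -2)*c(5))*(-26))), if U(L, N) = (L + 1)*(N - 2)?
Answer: 22187/5096 ≈ 4.3538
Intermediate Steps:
U(L, N) = (1 + L)*(-2 + N)
22187/(((U(6, -2)*c(5))*(-26))) = 22187/((((-2 - 2 - 2*6 + 6*(-2))*7)*(-26))) = 22187/((((-2 - 2 - 12 - 12)*7)*(-26))) = 22187/((-28*7*(-26))) = 22187/((-196*(-26))) = 22187/5096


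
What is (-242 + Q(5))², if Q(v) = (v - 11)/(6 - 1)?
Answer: 1478656/25 ≈ 59146.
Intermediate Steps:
Q(v) = -11/5 + v/5 (Q(v) = (-11 + v)/5 = (-11 + v)*(⅕) = -11/5 + v/5)
(-242 + Q(5))² = (-242 + (-11/5 + (⅕)*5))² = (-242 + (-11/5 + 1))² = (-242 - 6/5)² = (-1216/5)² = 1478656/25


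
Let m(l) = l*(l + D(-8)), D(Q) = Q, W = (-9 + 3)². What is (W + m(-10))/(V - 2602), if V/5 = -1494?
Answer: -27/1259 ≈ -0.021446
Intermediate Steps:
W = 36 (W = (-6)² = 36)
V = -7470 (V = 5*(-1494) = -7470)
m(l) = l*(-8 + l) (m(l) = l*(l - 8) = l*(-8 + l))
(W + m(-10))/(V - 2602) = (36 - 10*(-8 - 10))/(-7470 - 2602) = (36 - 10*(-18))/(-10072) = (36 + 180)*(-1/10072) = 216*(-1/10072) = -27/1259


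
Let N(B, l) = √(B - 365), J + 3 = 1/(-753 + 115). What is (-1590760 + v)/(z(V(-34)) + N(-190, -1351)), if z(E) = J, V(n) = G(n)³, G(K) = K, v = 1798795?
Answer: -50834184390/45915329 - 16935879708*I*√555/45915329 ≈ -1107.1 - 8689.5*I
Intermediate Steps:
J = -1915/638 (J = -3 + 1/(-753 + 115) = -3 + 1/(-638) = -3 - 1/638 = -1915/638 ≈ -3.0016)
N(B, l) = √(-365 + B)
V(n) = n³
z(E) = -1915/638
(-1590760 + v)/(z(V(-34)) + N(-190, -1351)) = (-1590760 + 1798795)/(-1915/638 + √(-365 - 190)) = 208035/(-1915/638 + √(-555)) = 208035/(-1915/638 + I*√555)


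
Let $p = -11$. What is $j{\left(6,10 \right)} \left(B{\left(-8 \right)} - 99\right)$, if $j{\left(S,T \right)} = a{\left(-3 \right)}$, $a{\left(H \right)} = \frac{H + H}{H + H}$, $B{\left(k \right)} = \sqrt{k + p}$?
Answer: $-99 + i \sqrt{19} \approx -99.0 + 4.3589 i$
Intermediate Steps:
$B{\left(k \right)} = \sqrt{-11 + k}$ ($B{\left(k \right)} = \sqrt{k - 11} = \sqrt{-11 + k}$)
$a{\left(H \right)} = 1$ ($a{\left(H \right)} = \frac{2 H}{2 H} = 2 H \frac{1}{2 H} = 1$)
$j{\left(S,T \right)} = 1$
$j{\left(6,10 \right)} \left(B{\left(-8 \right)} - 99\right) = 1 \left(\sqrt{-11 - 8} - 99\right) = 1 \left(\sqrt{-19} - 99\right) = 1 \left(i \sqrt{19} - 99\right) = 1 \left(-99 + i \sqrt{19}\right) = -99 + i \sqrt{19}$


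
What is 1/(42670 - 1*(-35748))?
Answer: 1/78418 ≈ 1.2752e-5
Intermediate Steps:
1/(42670 - 1*(-35748)) = 1/(42670 + 35748) = 1/78418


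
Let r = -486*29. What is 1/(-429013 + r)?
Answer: -1/443107 ≈ -2.2568e-6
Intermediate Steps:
r = -14094
1/(-429013 + r) = 1/(-429013 - 14094) = 1/(-443107) = -1/443107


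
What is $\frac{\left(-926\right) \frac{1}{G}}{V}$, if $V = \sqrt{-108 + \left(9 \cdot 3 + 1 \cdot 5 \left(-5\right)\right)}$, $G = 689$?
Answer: $\frac{463 i \sqrt{106}}{36517} \approx 0.13054 i$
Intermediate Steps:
$V = i \sqrt{106}$ ($V = \sqrt{-108 + \left(27 + 5 \left(-5\right)\right)} = \sqrt{-108 + \left(27 - 25\right)} = \sqrt{-108 + 2} = \sqrt{-106} = i \sqrt{106} \approx 10.296 i$)
$\frac{\left(-926\right) \frac{1}{G}}{V} = \frac{\left(-926\right) \frac{1}{689}}{i \sqrt{106}} = \left(-926\right) \frac{1}{689} \left(- \frac{i \sqrt{106}}{106}\right) = - \frac{926 \left(- \frac{i \sqrt{106}}{106}\right)}{689} = \frac{463 i \sqrt{106}}{36517}$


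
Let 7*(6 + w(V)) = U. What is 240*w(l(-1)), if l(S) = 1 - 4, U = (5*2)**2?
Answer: 13920/7 ≈ 1988.6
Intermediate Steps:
U = 100 (U = 10**2 = 100)
l(S) = -3
w(V) = 58/7 (w(V) = -6 + (1/7)*100 = -6 + 100/7 = 58/7)
240*w(l(-1)) = 240*(58/7) = 13920/7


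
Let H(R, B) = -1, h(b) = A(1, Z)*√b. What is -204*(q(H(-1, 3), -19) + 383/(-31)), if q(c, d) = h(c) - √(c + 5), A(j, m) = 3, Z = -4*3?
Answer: 90780/31 - 612*I ≈ 2928.4 - 612.0*I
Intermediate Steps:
Z = -12
h(b) = 3*√b
q(c, d) = -√(5 + c) + 3*√c (q(c, d) = 3*√c - √(c + 5) = 3*√c - √(5 + c) = -√(5 + c) + 3*√c)
-204*(q(H(-1, 3), -19) + 383/(-31)) = -204*((-√(5 - 1) + 3*√(-1)) + 383/(-31)) = -204*((-√4 + 3*I) + 383*(-1/31)) = -204*((-1*2 + 3*I) - 383/31) = -204*((-2 + 3*I) - 383/31) = -204*(-445/31 + 3*I) = 90780/31 - 612*I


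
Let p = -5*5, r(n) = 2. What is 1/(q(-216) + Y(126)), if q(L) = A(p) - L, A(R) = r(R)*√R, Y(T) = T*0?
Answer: 54/11689 - 5*I/23378 ≈ 0.0046197 - 0.00021388*I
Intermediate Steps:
Y(T) = 0
p = -25
A(R) = 2*√R
q(L) = -L + 10*I (q(L) = 2*√(-25) - L = 2*(5*I) - L = 10*I - L = -L + 10*I)
1/(q(-216) + Y(126)) = 1/((-1*(-216) + 10*I) + 0) = 1/((216 + 10*I) + 0) = 1/(216 + 10*I) = (216 - 10*I)/46756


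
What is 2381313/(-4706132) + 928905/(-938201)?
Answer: -6605699783373/4415297748532 ≈ -1.4961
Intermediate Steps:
2381313/(-4706132) + 928905/(-938201) = 2381313*(-1/4706132) + 928905*(-1/938201) = -2381313/4706132 - 928905/938201 = -6605699783373/4415297748532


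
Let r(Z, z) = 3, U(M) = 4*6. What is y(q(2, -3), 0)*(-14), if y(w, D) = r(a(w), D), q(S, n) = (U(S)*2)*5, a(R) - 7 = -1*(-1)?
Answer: -42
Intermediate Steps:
U(M) = 24
a(R) = 8 (a(R) = 7 - 1*(-1) = 7 + 1 = 8)
q(S, n) = 240 (q(S, n) = (24*2)*5 = 48*5 = 240)
y(w, D) = 3
y(q(2, -3), 0)*(-14) = 3*(-14) = -42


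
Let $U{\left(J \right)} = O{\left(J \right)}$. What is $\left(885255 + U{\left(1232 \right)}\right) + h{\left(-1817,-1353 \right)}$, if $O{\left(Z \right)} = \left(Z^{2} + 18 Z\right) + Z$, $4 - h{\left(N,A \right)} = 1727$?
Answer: $2424764$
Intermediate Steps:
$h{\left(N,A \right)} = -1723$ ($h{\left(N,A \right)} = 4 - 1727 = -1723$)
$O{\left(Z \right)} = Z^{2} + 19 Z$
$U{\left(J \right)} = J \left(19 + J\right)$
$\left(885255 + U{\left(1232 \right)}\right) + h{\left(-1817,-1353 \right)} = \left(885255 + 1232 \left(19 + 1232\right)\right) - 1723 = \left(885255 + 1232 \cdot 1251\right) - 1723 = \left(885255 + 1541232\right) - 1723 = 2426487 - 1723 = 2424764$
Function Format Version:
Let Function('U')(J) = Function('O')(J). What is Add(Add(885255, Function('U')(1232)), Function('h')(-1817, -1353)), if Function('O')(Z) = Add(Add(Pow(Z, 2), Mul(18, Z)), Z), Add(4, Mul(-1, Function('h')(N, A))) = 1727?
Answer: 2424764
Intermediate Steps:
Function('h')(N, A) = -1723 (Function('h')(N, A) = Add(4, Mul(-1, 1727)) = Add(4, -1727) = -1723)
Function('O')(Z) = Add(Pow(Z, 2), Mul(19, Z))
Function('U')(J) = Mul(J, Add(19, J))
Add(Add(885255, Function('U')(1232)), Function('h')(-1817, -1353)) = Add(Add(885255, Mul(1232, Add(19, 1232))), -1723) = Add(Add(885255, Mul(1232, 1251)), -1723) = Add(Add(885255, 1541232), -1723) = Add(2426487, -1723) = 2424764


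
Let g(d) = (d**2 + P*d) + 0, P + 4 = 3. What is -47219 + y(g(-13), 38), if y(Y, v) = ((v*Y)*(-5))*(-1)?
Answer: -12639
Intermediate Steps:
P = -1 (P = -4 + 3 = -1)
g(d) = d**2 - d (g(d) = (d**2 - d) + 0 = d**2 - d)
y(Y, v) = 5*Y*v (y(Y, v) = ((Y*v)*(-5))*(-1) = -5*Y*v*(-1) = 5*Y*v)
-47219 + y(g(-13), 38) = -47219 + 5*(-13*(-1 - 13))*38 = -47219 + 5*(-13*(-14))*38 = -47219 + 5*182*38 = -47219 + 34580 = -12639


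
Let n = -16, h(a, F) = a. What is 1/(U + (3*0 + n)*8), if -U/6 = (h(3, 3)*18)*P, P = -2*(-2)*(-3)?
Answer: 1/3760 ≈ 0.00026596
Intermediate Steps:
P = -12 (P = 4*(-3) = -12)
U = 3888 (U = -6*3*18*(-12) = -324*(-12) = -6*(-648) = 3888)
1/(U + (3*0 + n)*8) = 1/(3888 + (3*0 - 16)*8) = 1/(3888 + (0 - 16)*8) = 1/(3888 - 16*8) = 1/(3888 - 128) = 1/3760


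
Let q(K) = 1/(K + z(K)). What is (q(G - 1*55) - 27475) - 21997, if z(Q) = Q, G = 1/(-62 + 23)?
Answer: -212333863/4292 ≈ -49472.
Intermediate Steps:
G = -1/39 (G = 1/(-39) = -1/39 ≈ -0.025641)
q(K) = 1/(2*K) (q(K) = 1/(K + K) = 1/(2*K))
(q(G - 1*55) - 27475) - 21997 = (1/(2*(-1/39 - 1*55)) - 27475) - 21997 = (1/(2*(-1/39 - 55)) - 27475) - 21997 = (1/(2*(-2146/39)) - 27475) - 21997 = ((½)*(-39/2146) - 27475) - 21997 = (-39/4292 - 27475) - 21997 = -117922739/4292 - 21997 = -212333863/4292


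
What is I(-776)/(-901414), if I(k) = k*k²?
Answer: 233644288/450707 ≈ 518.39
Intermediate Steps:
I(k) = k³
I(-776)/(-901414) = (-776)³/(-901414) = -467288576*(-1/901414) = 233644288/450707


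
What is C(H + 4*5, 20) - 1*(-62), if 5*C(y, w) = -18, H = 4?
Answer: 292/5 ≈ 58.400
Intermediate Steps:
C(y, w) = -18/5 (C(y, w) = (1/5)*(-18) = -18/5)
C(H + 4*5, 20) - 1*(-62) = -18/5 - 1*(-62) = -18/5 + 62 = 292/5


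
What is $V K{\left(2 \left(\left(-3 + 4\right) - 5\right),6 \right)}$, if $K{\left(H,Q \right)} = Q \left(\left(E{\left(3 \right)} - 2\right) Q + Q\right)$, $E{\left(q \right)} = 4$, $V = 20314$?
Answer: $2193912$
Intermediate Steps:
$K{\left(H,Q \right)} = 3 Q^{2}$ ($K{\left(H,Q \right)} = Q \left(\left(4 - 2\right) Q + Q\right) = Q \left(2 Q + Q\right) = Q 3 Q = 3 Q^{2}$)
$V K{\left(2 \left(\left(-3 + 4\right) - 5\right),6 \right)} = 20314 \cdot 3 \cdot 6^{2} = 20314 \cdot 3 \cdot 36 = 20314 \cdot 108 = 2193912$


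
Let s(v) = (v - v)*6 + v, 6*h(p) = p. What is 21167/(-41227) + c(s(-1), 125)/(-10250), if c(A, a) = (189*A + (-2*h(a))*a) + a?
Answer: 1202209/1267730250 ≈ 0.00094832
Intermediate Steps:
h(p) = p/6
s(v) = v (s(v) = 0*6 + v = 0 + v = v)
c(A, a) = a + 189*A - a²/3 (c(A, a) = (189*A + (-a/3)*a) + a = (189*A - a²/3) + a = a + 189*A - a²/3)
21167/(-41227) + c(s(-1), 125)/(-10250) = 21167/(-41227) + (125 + 189*(-1) - ⅓*125²)/(-10250) = 21167*(-1/41227) + (125 - 189 - ⅓*15625)*(-1/10250) = -21167/41227 + (125 - 189 - 15625/3)*(-1/10250) = -21167/41227 - 15817/3*(-1/10250) = -21167/41227 + 15817/30750 = 1202209/1267730250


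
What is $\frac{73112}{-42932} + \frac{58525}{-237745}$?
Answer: $- \frac{994730387}{510343417} \approx -1.9491$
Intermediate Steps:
$\frac{73112}{-42932} + \frac{58525}{-237745} = 73112 \left(- \frac{1}{42932}\right) + 58525 \left(- \frac{1}{237745}\right) = - \frac{18278}{10733} - \frac{11705}{47549} = - \frac{994730387}{510343417}$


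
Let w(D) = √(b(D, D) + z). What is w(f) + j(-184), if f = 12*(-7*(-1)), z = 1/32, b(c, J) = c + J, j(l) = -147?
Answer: -147 + √10754/8 ≈ -134.04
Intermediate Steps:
b(c, J) = J + c
z = 1/32 ≈ 0.031250
f = 84 (f = 12*7 = 84)
w(D) = √(1/32 + 2*D) (w(D) = √((D + D) + 1/32) = √(2*D + 1/32) = √(1/32 + 2*D))
w(f) + j(-184) = √(2 + 128*84)/8 - 147 = √(2 + 10752)/8 - 147 = √10754/8 - 147 = -147 + √10754/8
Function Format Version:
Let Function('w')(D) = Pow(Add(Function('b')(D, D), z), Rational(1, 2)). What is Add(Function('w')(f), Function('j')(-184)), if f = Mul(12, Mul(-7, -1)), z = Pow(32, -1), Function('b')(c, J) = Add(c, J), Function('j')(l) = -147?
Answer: Add(-147, Mul(Rational(1, 8), Pow(10754, Rational(1, 2)))) ≈ -134.04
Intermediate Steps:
Function('b')(c, J) = Add(J, c)
z = Rational(1, 32) ≈ 0.031250
f = 84 (f = Mul(12, 7) = 84)
Function('w')(D) = Pow(Add(Rational(1, 32), Mul(2, D)), Rational(1, 2)) (Function('w')(D) = Pow(Add(Add(D, D), Rational(1, 32)), Rational(1, 2)) = Pow(Add(Mul(2, D), Rational(1, 32)), Rational(1, 2)) = Pow(Add(Rational(1, 32), Mul(2, D)), Rational(1, 2)))
Add(Function('w')(f), Function('j')(-184)) = Add(Mul(Rational(1, 8), Pow(Add(2, Mul(128, 84)), Rational(1, 2))), -147) = Add(Mul(Rational(1, 8), Pow(Add(2, 10752), Rational(1, 2))), -147) = Add(Mul(Rational(1, 8), Pow(10754, Rational(1, 2))), -147) = Add(-147, Mul(Rational(1, 8), Pow(10754, Rational(1, 2))))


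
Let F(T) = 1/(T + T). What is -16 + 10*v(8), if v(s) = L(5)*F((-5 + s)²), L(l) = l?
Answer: -119/9 ≈ -13.222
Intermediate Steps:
F(T) = 1/(2*T)
v(s) = 5/(2*(-5 + s)²) (v(s) = 5*(1/(2*((-5 + s)²))) = 5*(1/(2*(-5 + s)²)) = 5/(2*(-5 + s)²))
-16 + 10*v(8) = -16 + 10*(5/(2*(-5 + 8)²)) = -16 + 10*((5/2)/3²) = -16 + 10*((5/2)*(⅑)) = -16 + 10*(5/18) = -16 + 25/9 = -119/9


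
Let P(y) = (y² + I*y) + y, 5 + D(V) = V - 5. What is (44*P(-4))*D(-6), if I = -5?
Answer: -22528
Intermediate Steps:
D(V) = -10 + V (D(V) = -5 + (V - 5) = -5 + (-5 + V) = -10 + V)
P(y) = y² - 4*y (P(y) = (y² - 5*y) + y = y² - 4*y)
(44*P(-4))*D(-6) = (44*(-4*(-4 - 4)))*(-10 - 6) = (44*(-4*(-8)))*(-16) = (44*32)*(-16) = 1408*(-16) = -22528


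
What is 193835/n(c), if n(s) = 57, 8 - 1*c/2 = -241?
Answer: 193835/57 ≈ 3400.6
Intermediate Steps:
c = 498 (c = 16 - 2*(-241) = 16 + 482 = 498)
193835/n(c) = 193835/57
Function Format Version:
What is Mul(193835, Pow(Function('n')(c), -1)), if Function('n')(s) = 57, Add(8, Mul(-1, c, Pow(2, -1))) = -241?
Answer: Rational(193835, 57) ≈ 3400.6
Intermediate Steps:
c = 498 (c = Add(16, Mul(-2, -241)) = Add(16, 482) = 498)
Mul(193835, Pow(Function('n')(c), -1)) = Mul(193835, Pow(57, -1)) = Mul(193835, Rational(1, 57)) = Rational(193835, 57)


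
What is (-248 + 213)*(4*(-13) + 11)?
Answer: 1435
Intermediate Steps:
(-248 + 213)*(4*(-13) + 11) = -35*(-52 + 11) = -35*(-41) = 1435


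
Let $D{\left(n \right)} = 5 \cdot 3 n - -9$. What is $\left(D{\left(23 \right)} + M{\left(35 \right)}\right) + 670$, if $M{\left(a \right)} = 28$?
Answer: $1052$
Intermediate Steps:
$D{\left(n \right)} = 9 + 15 n$ ($D{\left(n \right)} = 15 n + 9 = 9 + 15 n$)
$\left(D{\left(23 \right)} + M{\left(35 \right)}\right) + 670 = \left(\left(9 + 15 \cdot 23\right) + 28\right) + 670 = \left(\left(9 + 345\right) + 28\right) + 670 = \left(354 + 28\right) + 670 = 382 + 670 = 1052$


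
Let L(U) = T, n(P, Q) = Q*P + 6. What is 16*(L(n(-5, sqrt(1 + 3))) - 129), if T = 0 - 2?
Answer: -2096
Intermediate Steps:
n(P, Q) = 6 + P*Q (n(P, Q) = P*Q + 6 = 6 + P*Q)
T = -2
L(U) = -2
16*(L(n(-5, sqrt(1 + 3))) - 129) = 16*(-2 - 129) = 16*(-131) = -2096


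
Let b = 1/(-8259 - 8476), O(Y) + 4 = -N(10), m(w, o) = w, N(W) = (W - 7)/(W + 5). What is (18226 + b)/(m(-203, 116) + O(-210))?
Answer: -305012109/3467492 ≈ -87.963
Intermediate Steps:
N(W) = (-7 + W)/(5 + W)
O(Y) = -21/5 (O(Y) = -4 - (-7 + 10)/(5 + 10) = -4 - 3/15 = -4 - 1*1/5 = -4 - 1/5 = -21/5)
b = -1/16735 (b = 1/(-16735) = -1/16735 ≈ -5.9755e-5)
(18226 + b)/(m(-203, 116) + O(-210)) = (18226 - 1/16735)/(-203 - 21/5) = 305012109/(16735*(-1036/5)) = (305012109/16735)*(-5/1036) = -305012109/3467492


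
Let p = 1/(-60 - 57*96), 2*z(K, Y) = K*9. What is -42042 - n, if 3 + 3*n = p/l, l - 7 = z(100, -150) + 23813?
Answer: -16933480821719/402784920 ≈ -42041.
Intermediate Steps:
z(K, Y) = 9*K/2 (z(K, Y) = (K*9)/2 = (9*K)/2 = 9*K/2)
p = -1/5532 (p = 1/(-60 - 5472) = 1/(-5532) = -1/5532 ≈ -0.00018077)
l = 24270 (l = 7 + ((9/2)*100 + 23813) = 7 + (450 + 23813) = 7 + 24263 = 24270)
n = -402784921/402784920 (n = -1 + (-1/5532/24270)/3 = -1 + (-1/5532*1/24270)/3 = -1 + (1/3)*(-1/134261640) = -1 - 1/402784920 = -402784921/402784920 ≈ -1.0000)
-42042 - n = -42042 - 1*(-402784921/402784920) = -42042 + 402784921/402784920 = -16933480821719/402784920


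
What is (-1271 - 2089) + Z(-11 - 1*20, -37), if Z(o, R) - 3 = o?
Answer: -3388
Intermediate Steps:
Z(o, R) = 3 + o
(-1271 - 2089) + Z(-11 - 1*20, -37) = (-1271 - 2089) + (3 + (-11 - 1*20)) = -3360 + (3 + (-11 - 20)) = -3360 + (3 - 31) = -3360 - 28 = -3388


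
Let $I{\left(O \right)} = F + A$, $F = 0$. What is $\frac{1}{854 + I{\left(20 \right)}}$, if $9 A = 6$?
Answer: $\frac{3}{2564} \approx 0.00117$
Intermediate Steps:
$A = \frac{2}{3}$ ($A = \frac{1}{9} \cdot 6 = \frac{2}{3} \approx 0.66667$)
$I{\left(O \right)} = \frac{2}{3}$ ($I{\left(O \right)} = 0 + \frac{2}{3} = \frac{2}{3}$)
$\frac{1}{854 + I{\left(20 \right)}} = \frac{1}{854 + \frac{2}{3}} = \frac{1}{\frac{2564}{3}} = \frac{3}{2564}$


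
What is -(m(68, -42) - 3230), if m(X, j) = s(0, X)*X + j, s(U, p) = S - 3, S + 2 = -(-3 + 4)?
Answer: 3680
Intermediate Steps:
S = -3 (S = -2 - (-3 + 4) = -2 - 1*1 = -2 - 1 = -3)
s(U, p) = -6 (s(U, p) = -3 - 3 = -6)
m(X, j) = j - 6*X (m(X, j) = -6*X + j = j - 6*X)
-(m(68, -42) - 3230) = -((-42 - 6*68) - 3230) = -((-42 - 408) - 3230) = -(-450 - 3230) = -1*(-3680) = 3680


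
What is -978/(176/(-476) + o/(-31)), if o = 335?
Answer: 1202614/13743 ≈ 87.507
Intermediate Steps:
-978/(176/(-476) + o/(-31)) = -978/(176/(-476) + 335/(-31)) = -978/(176*(-1/476) + 335*(-1/31)) = -978/(-44/119 - 335/31) = -978/(-41229/3689) = -978*(-3689/41229) = 1202614/13743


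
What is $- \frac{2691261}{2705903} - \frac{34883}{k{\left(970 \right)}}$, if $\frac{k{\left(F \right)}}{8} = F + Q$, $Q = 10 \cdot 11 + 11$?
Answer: $- \frac{117879340357}{23617121384} \approx -4.9913$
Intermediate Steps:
$Q = 121$ ($Q = 110 + 11 = 121$)
$k{\left(F \right)} = 968 + 8 F$ ($k{\left(F \right)} = 8 \left(F + 121\right) = 8 \left(121 + F\right) = 968 + 8 F$)
$- \frac{2691261}{2705903} - \frac{34883}{k{\left(970 \right)}} = - \frac{2691261}{2705903} - \frac{34883}{968 + 8 \cdot 970} = \left(-2691261\right) \frac{1}{2705903} - \frac{34883}{968 + 7760} = - \frac{2691261}{2705903} - \frac{34883}{8728} = - \frac{117879340357}{23617121384}$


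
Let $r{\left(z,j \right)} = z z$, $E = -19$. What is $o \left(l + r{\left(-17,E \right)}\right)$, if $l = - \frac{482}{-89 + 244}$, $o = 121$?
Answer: $\frac{5361873}{155} \approx 34593.0$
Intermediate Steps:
$r{\left(z,j \right)} = z^{2}$
$l = - \frac{482}{155} \approx -3.1097$
$o \left(l + r{\left(-17,E \right)}\right) = 121 \left(- \frac{482}{155} + \left(-17\right)^{2}\right) = 121 \left(- \frac{482}{155} + 289\right) = 121 \cdot \frac{44313}{155} = \frac{5361873}{155}$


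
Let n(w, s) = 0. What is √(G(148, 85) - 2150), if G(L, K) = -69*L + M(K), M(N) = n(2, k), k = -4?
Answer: I*√12362 ≈ 111.18*I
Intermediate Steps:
M(N) = 0
G(L, K) = -69*L (G(L, K) = -69*L + 0 = -69*L)
√(G(148, 85) - 2150) = √(-69*148 - 2150) = √(-10212 - 2150) = √(-12362) = I*√12362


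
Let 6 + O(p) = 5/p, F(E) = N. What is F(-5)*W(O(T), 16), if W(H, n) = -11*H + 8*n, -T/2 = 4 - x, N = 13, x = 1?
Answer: 15847/6 ≈ 2641.2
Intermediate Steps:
T = -6 (T = -2*(4 - 1*1) = -2*(4 - 1) = -2*3 = -6)
F(E) = 13
O(p) = -6 + 5/p
F(-5)*W(O(T), 16) = 13*(-11*(-6 + 5/(-6)) + 8*16) = 13*(-11*(-6 + 5*(-⅙)) + 128) = 13*(-11*(-6 - ⅚) + 128) = 13*(-11*(-41/6) + 128) = 13*(451/6 + 128) = 13*(1219/6) = 15847/6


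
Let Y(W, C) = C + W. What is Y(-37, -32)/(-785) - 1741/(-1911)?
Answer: 1498544/1500135 ≈ 0.99894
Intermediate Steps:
Y(-37, -32)/(-785) - 1741/(-1911) = (-32 - 37)/(-785) - 1741/(-1911) = -69*(-1/785) - 1741*(-1/1911) = 69/785 + 1741/1911 = 1498544/1500135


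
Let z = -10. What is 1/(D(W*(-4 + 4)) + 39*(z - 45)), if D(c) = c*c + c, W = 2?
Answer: -1/2145 ≈ -0.00046620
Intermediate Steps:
D(c) = c + c² (D(c) = c² + c = c + c²)
1/(D(W*(-4 + 4)) + 39*(z - 45)) = 1/((2*(-4 + 4))*(1 + 2*(-4 + 4)) + 39*(-10 - 45)) = 1/((2*0)*(1 + 2*0) + 39*(-55)) = 1/(0*(1 + 0) - 2145) = 1/(0*1 - 2145) = 1/(0 - 2145) = 1/(-2145) = -1/2145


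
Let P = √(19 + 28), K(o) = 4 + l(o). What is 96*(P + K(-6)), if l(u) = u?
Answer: -192 + 96*√47 ≈ 466.14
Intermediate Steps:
K(o) = 4 + o
P = √47 ≈ 6.8557
96*(P + K(-6)) = 96*(√47 + (4 - 6)) = 96*(√47 - 2) = 96*(-2 + √47) = -192 + 96*√47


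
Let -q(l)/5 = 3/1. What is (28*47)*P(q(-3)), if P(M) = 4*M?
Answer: -78960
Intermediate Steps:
q(l) = -15 (q(l) = -15/1 = -15)
(28*47)*P(q(-3)) = (28*47)*(4*(-15)) = 1316*(-60) = -78960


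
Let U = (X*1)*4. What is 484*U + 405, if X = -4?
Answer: -7339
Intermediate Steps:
U = -16 (U = -4*1*4 = -4*4 = -16)
484*U + 405 = 484*(-16) + 405 = -7744 + 405 = -7339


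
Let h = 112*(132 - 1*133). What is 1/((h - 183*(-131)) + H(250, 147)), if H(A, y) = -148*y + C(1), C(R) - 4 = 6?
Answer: 1/2115 ≈ 0.00047281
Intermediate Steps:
C(R) = 10 (C(R) = 4 + 6 = 10)
H(A, y) = 10 - 148*y (H(A, y) = -148*y + 10 = 10 - 148*y)
h = -112 (h = 112*(132 - 133) = 112*(-1) = -112)
1/((h - 183*(-131)) + H(250, 147)) = 1/((-112 - 183*(-131)) + (10 - 148*147)) = 1/((-112 - 1*(-23973)) + (10 - 21756)) = 1/((-112 + 23973) - 21746) = 1/(23861 - 21746) = 1/2115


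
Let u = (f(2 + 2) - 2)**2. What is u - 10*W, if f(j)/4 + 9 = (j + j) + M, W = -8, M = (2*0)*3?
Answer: 116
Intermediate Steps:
M = 0 (M = 0*3 = 0)
f(j) = -36 + 8*j (f(j) = -36 + 4*((j + j) + 0) = -36 + 4*(2*j + 0) = -36 + 4*(2*j) = -36 + 8*j)
u = 36 (u = ((-36 + 8*(2 + 2)) - 2)**2 = ((-36 + 8*4) - 2)**2 = ((-36 + 32) - 2)**2 = (-4 - 2)**2 = (-6)**2 = 36)
u - 10*W = 36 - 10*(-8) = 36 + 80 = 116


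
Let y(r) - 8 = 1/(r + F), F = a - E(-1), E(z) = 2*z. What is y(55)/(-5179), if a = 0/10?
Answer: -457/295203 ≈ -0.0015481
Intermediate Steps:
a = 0 (a = 0*(⅒) = 0)
F = 2 (F = 0 - 2*(-1) = 0 - 1*(-2) = 0 + 2 = 2)
y(r) = 8 + 1/(2 + r) (y(r) = 8 + 1/(r + 2) = 8 + 1/(2 + r))
y(55)/(-5179) = ((17 + 8*55)/(2 + 55))/(-5179) = ((17 + 440)/57)*(-1/5179) = ((1/57)*457)*(-1/5179) = (457/57)*(-1/5179) = -457/295203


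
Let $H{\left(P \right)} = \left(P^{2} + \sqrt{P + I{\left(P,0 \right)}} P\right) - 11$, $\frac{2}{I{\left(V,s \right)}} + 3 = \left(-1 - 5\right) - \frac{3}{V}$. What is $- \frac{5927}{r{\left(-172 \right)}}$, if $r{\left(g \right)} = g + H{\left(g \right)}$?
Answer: $- \frac{269231278215}{1343398876601} - \frac{2038888 i \sqrt{102774945}}{1343398876601} \approx -0.20041 - 0.015386 i$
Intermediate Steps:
$I{\left(V,s \right)} = \frac{2}{-9 - \frac{3}{V}}$ ($I{\left(V,s \right)} = \frac{2}{-3 - \left(6 + \frac{3}{V}\right)} = \frac{2}{-9 - \frac{3}{V}}$)
$H{\left(P \right)} = -11 + P^{2} + P \sqrt{P - \frac{2 P}{3 + 9 P}}$ ($H{\left(P \right)} = \left(P^{2} + \sqrt{P - \frac{2 P}{3 + 9 P}} P\right) - 11 = \left(P^{2} + P \sqrt{P - \frac{2 P}{3 + 9 P}}\right) - 11 = -11 + P^{2} + P \sqrt{P - \frac{2 P}{3 + 9 P}}$)
$r{\left(g \right)} = -11 + g + g^{2} + \frac{g \sqrt{3} \sqrt{\frac{g \left(1 + 9 g\right)}{1 + 3 g}}}{3}$ ($r{\left(g \right)} = g + \left(-11 + g^{2} + \frac{g \sqrt{3} \sqrt{\frac{g \left(1 + 9 g\right)}{1 + 3 g}}}{3}\right) = -11 + g + g^{2} + \frac{g \sqrt{3} \sqrt{\frac{g \left(1 + 9 g\right)}{1 + 3 g}}}{3}$)
$- \frac{5927}{r{\left(-172 \right)}} = - \frac{5927}{-11 - 172 + \left(-172\right)^{2} + \frac{1}{3} \left(-172\right) \sqrt{3} \sqrt{- \frac{172 \left(1 + 9 \left(-172\right)\right)}{1 + 3 \left(-172\right)}}} = - \frac{5927}{-11 - 172 + 29584 + \frac{1}{3} \left(-172\right) \sqrt{3} \sqrt{- \frac{172 \left(1 - 1548\right)}{1 - 516}}} = - \frac{5927}{-11 - 172 + 29584 + \frac{1}{3} \left(-172\right) \sqrt{3} \sqrt{\left(-172\right) \frac{1}{-515} \left(-1547\right)}} = - \frac{5927}{-11 - 172 + 29584 + \frac{1}{3} \left(-172\right) \sqrt{3} \sqrt{\left(-172\right) \left(- \frac{1}{515}\right) \left(-1547\right)}} = - \frac{5927}{-11 - 172 + 29584 + \frac{1}{3} \left(-172\right) \sqrt{3} \sqrt{- \frac{266084}{515}}} = - \frac{5927}{-11 - 172 + 29584 + \frac{1}{3} \left(-172\right) \sqrt{3} \frac{2 i \sqrt{34258315}}{515}} = - \frac{5927}{-11 - 172 + 29584 - \frac{344 i \sqrt{102774945}}{1545}} = - \frac{5927}{29401 - \frac{344 i \sqrt{102774945}}{1545}}$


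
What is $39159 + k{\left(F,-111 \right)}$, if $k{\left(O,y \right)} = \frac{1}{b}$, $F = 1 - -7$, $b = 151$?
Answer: $\frac{5913010}{151} \approx 39159.0$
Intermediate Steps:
$F = 8$ ($F = 1 + 7 = 8$)
$k{\left(O,y \right)} = \frac{1}{151}$
$39159 + k{\left(F,-111 \right)} = 39159 + \frac{1}{151} = \frac{5913010}{151}$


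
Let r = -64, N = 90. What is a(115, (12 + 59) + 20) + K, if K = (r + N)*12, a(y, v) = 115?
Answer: 427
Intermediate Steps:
K = 312 (K = (-64 + 90)*12 = 26*12 = 312)
a(115, (12 + 59) + 20) + K = 115 + 312 = 427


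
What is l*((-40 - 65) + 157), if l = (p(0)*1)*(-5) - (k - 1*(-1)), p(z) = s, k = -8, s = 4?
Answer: -676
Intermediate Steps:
p(z) = 4
l = -13 (l = (4*1)*(-5) - (-8 - 1*(-1)) = 4*(-5) - (-8 + 1) = -20 - 1*(-7) = -20 + 7 = -13)
l*((-40 - 65) + 157) = -13*((-40 - 65) + 157) = -13*(-105 + 157) = -13*52 = -676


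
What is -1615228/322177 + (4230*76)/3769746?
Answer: -997570971688/202420909507 ≈ -4.9282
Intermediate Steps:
-1615228/322177 + (4230*76)/3769746 = -1615228*1/322177 + 321480*(1/3769746) = -1615228/322177 + 53580/628291 = -997570971688/202420909507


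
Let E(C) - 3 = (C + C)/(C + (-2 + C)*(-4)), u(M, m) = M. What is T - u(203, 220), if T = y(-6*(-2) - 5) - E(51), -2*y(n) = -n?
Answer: -58521/290 ≈ -201.80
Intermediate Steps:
y(n) = n/2 (y(n) = -(-1)*n/2 = n/2)
E(C) = 3 + 2*C/(8 - 3*C) (E(C) = 3 + (C + C)/(C + (-2 + C)*(-4)) = 3 + (2*C)/(C + (8 - 4*C)) = 3 + (2*C)/(8 - 3*C) = 3 + 2*C/(8 - 3*C))
T = 349/290 (T = (-6*(-2) - 5)/2 - (-24 + 7*51)/(-8 + 3*51) = (12 - 5)/2 - (-24 + 357)/(-8 + 153) = (½)*7 - 333/145 = 7/2 - 333/145 = 349/290 ≈ 1.2034)
T - u(203, 220) = 349/290 - 1*203 = 349/290 - 203 = -58521/290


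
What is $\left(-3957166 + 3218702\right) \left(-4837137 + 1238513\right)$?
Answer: $2657454273536$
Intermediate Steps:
$\left(-3957166 + 3218702\right) \left(-4837137 + 1238513\right) = \left(-738464\right) \left(-3598624\right) = 2657454273536$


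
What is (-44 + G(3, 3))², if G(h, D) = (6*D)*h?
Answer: 100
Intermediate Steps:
G(h, D) = 6*D*h
(-44 + G(3, 3))² = (-44 + 6*3*3)² = (-44 + 54)² = 10² = 100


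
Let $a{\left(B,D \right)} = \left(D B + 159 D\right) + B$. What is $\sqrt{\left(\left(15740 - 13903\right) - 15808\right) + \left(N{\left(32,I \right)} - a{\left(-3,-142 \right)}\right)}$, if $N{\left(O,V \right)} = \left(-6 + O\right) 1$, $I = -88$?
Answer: $\sqrt{8210} \approx 90.609$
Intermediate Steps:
$N{\left(O,V \right)} = -6 + O$
$a{\left(B,D \right)} = B + 159 D + B D$ ($a{\left(B,D \right)} = \left(B D + 159 D\right) + B = \left(159 D + B D\right) + B = B + 159 D + B D$)
$\sqrt{\left(\left(15740 - 13903\right) - 15808\right) + \left(N{\left(32,I \right)} - a{\left(-3,-142 \right)}\right)} = \sqrt{\left(\left(15740 - 13903\right) - 15808\right) + \left(\left(-6 + 32\right) - \left(-3 + 159 \left(-142\right) - -426\right)\right)} = \sqrt{\left(1837 - 15808\right) + \left(26 - \left(-3 - 22578 + 426\right)\right)} = \sqrt{-13971 + \left(26 - -22155\right)} = \sqrt{-13971 + \left(26 + 22155\right)} = \sqrt{-13971 + 22181} = \sqrt{8210}$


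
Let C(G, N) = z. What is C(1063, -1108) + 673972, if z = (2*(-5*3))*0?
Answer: 673972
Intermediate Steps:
z = 0 (z = (2*(-15))*0 = -30*0 = 0)
C(G, N) = 0
C(1063, -1108) + 673972 = 0 + 673972 = 673972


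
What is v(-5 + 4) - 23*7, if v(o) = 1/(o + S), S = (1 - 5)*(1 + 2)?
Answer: -2094/13 ≈ -161.08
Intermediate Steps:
S = -12 (S = -4*3 = -12)
v(o) = 1/(-12 + o) (v(o) = 1/(o - 12) = 1/(-12 + o))
v(-5 + 4) - 23*7 = 1/(-12 + (-5 + 4)) - 23*7 = 1/(-12 - 1) - 161 = 1/(-13) - 161 = -1/13 - 161 = -2094/13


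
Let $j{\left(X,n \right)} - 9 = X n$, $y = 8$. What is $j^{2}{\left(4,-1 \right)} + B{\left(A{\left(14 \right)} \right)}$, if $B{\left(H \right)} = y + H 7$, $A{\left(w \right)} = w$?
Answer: $131$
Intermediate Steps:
$B{\left(H \right)} = 8 + 7 H$ ($B{\left(H \right)} = 8 + H 7 = 8 + 7 H$)
$j{\left(X,n \right)} = 9 + X n$
$j^{2}{\left(4,-1 \right)} + B{\left(A{\left(14 \right)} \right)} = \left(9 + 4 \left(-1\right)\right)^{2} + \left(8 + 7 \cdot 14\right) = \left(9 - 4\right)^{2} + \left(8 + 98\right) = 5^{2} + 106 = 25 + 106 = 131$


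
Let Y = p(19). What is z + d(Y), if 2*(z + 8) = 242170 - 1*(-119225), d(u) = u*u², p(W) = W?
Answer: 375097/2 ≈ 1.8755e+5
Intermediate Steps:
Y = 19
d(u) = u³
z = 361379/2 (z = -8 + (242170 - 1*(-119225))/2 = -8 + (242170 + 119225)/2 = -8 + (½)*361395 = -8 + 361395/2 = 361379/2 ≈ 1.8069e+5)
z + d(Y) = 361379/2 + 19³ = 361379/2 + 6859 = 375097/2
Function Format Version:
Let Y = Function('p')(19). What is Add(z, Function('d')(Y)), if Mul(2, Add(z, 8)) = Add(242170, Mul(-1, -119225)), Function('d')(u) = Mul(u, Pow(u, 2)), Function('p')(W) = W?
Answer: Rational(375097, 2) ≈ 1.8755e+5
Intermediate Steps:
Y = 19
Function('d')(u) = Pow(u, 3)
z = Rational(361379, 2) (z = Add(-8, Mul(Rational(1, 2), Add(242170, Mul(-1, -119225)))) = Add(-8, Mul(Rational(1, 2), Add(242170, 119225))) = Add(-8, Mul(Rational(1, 2), 361395)) = Add(-8, Rational(361395, 2)) = Rational(361379, 2) ≈ 1.8069e+5)
Add(z, Function('d')(Y)) = Add(Rational(361379, 2), Pow(19, 3)) = Add(Rational(361379, 2), 6859) = Rational(375097, 2)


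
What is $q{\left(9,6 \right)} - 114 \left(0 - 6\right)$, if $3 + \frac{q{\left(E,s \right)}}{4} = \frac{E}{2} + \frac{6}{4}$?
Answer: $696$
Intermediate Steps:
$q{\left(E,s \right)} = -6 + 2 E$ ($q{\left(E,s \right)} = -12 + 4 \left(\frac{E}{2} + \frac{6}{4}\right) = -12 + 4 \left(E \frac{1}{2} + 6 \cdot \frac{1}{4}\right) = -12 + 4 \left(\frac{E}{2} + \frac{3}{2}\right) = -12 + 4 \left(\frac{3}{2} + \frac{E}{2}\right) = -12 + \left(6 + 2 E\right) = -6 + 2 E$)
$q{\left(9,6 \right)} - 114 \left(0 - 6\right) = \left(-6 + 2 \cdot 9\right) - 114 \left(0 - 6\right) = \left(-6 + 18\right) - 114 \left(0 - 6\right) = 12 - -684 = 12 + 684 = 696$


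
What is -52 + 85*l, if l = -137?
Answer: -11697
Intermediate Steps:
-52 + 85*l = -52 + 85*(-137) = -52 - 11645 = -11697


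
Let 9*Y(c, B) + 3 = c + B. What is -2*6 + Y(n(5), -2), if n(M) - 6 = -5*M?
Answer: -44/3 ≈ -14.667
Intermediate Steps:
n(M) = 6 - 5*M
Y(c, B) = -⅓ + B/9 + c/9 (Y(c, B) = -⅓ + (c + B)/9 = -⅓ + (B + c)/9 = -⅓ + (B/9 + c/9) = -⅓ + B/9 + c/9)
-2*6 + Y(n(5), -2) = -2*6 + (-⅓ + (⅑)*(-2) + (6 - 5*5)/9) = -12 + (-⅓ - 2/9 + (6 - 25)/9) = -12 + (-⅓ - 2/9 + (⅑)*(-19)) = -12 + (-⅓ - 2/9 - 19/9) = -12 - 8/3 = -44/3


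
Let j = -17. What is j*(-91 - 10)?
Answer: 1717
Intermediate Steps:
j*(-91 - 10) = -17*(-91 - 10) = -17*(-101) = 1717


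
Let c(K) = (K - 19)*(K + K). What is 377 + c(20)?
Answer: 417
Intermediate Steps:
c(K) = 2*K*(-19 + K) (c(K) = (-19 + K)*(2*K) = 2*K*(-19 + K))
377 + c(20) = 377 + 2*20*(-19 + 20) = 377 + 2*20*1 = 377 + 40 = 417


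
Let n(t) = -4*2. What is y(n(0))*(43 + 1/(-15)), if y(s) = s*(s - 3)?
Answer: 56672/15 ≈ 3778.1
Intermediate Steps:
n(t) = -8
y(s) = s*(-3 + s)
y(n(0))*(43 + 1/(-15)) = (-8*(-3 - 8))*(43 + 1/(-15)) = (-8*(-11))*(43 - 1/15) = 88*(644/15) = 56672/15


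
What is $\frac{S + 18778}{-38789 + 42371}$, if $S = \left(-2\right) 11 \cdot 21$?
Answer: $\frac{9158}{1791} \approx 5.1133$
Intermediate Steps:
$S = -462$ ($S = \left(-22\right) 21 = -462$)
$\frac{S + 18778}{-38789 + 42371} = \frac{-462 + 18778}{-38789 + 42371} = \frac{18316}{3582} = 18316 \cdot \frac{1}{3582} = \frac{9158}{1791}$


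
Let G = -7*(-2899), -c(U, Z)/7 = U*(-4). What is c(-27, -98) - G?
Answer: -21049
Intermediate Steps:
c(U, Z) = 28*U (c(U, Z) = -7*U*(-4) = -(-28)*U = 28*U)
G = 20293
c(-27, -98) - G = 28*(-27) - 1*20293 = -756 - 20293 = -21049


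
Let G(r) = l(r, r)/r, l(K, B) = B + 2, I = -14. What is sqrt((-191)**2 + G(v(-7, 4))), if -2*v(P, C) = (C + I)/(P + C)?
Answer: 2*sqrt(228005)/5 ≈ 191.00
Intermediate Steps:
l(K, B) = 2 + B
v(P, C) = -(-14 + C)/(2*(C + P)) (v(P, C) = -(C - 14)/(2*(P + C)) = -(-14 + C)/(2*(C + P)))
G(r) = (2 + r)/r
sqrt((-191)**2 + G(v(-7, 4))) = sqrt((-191)**2 + (2 + (7 - 1/2*4)/(4 - 7))/(((7 - 1/2*4)/(4 - 7)))) = sqrt(36481 + (2 + (7 - 2)/(-3))/(((7 - 2)/(-3)))) = sqrt(36481 + (2 - 1/3*5)/((-1/3*5))) = sqrt(36481 + (2 - 5/3)/(-5/3)) = sqrt(36481 - 3/5*1/3) = sqrt(36481 - 1/5) = sqrt(182404/5) = 2*sqrt(228005)/5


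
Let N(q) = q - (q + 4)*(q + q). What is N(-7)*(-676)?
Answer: 33124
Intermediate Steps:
N(q) = q - 2*q*(4 + q) (N(q) = q - (4 + q)*2*q = q - 2*q*(4 + q))
N(-7)*(-676) = -1*(-7)*(7 + 2*(-7))*(-676) = -1*(-7)*(7 - 14)*(-676) = -1*(-7)*(-7)*(-676) = -49*(-676) = 33124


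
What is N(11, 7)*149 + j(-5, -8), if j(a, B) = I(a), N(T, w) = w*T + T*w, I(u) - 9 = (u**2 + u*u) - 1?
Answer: 23004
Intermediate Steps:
I(u) = 8 + 2*u**2 (I(u) = 9 + ((u**2 + u*u) - 1) = 9 + ((u**2 + u**2) - 1) = 9 + (2*u**2 - 1) = 9 + (-1 + 2*u**2) = 8 + 2*u**2)
N(T, w) = 2*T*w (N(T, w) = T*w + T*w = 2*T*w)
j(a, B) = 8 + 2*a**2
N(11, 7)*149 + j(-5, -8) = (2*11*7)*149 + (8 + 2*(-5)**2) = 154*149 + (8 + 2*25) = 22946 + (8 + 50) = 22946 + 58 = 23004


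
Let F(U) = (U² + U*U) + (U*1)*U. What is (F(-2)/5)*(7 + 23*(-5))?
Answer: -1296/5 ≈ -259.20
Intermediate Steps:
F(U) = 3*U² (F(U) = (U² + U²) + U*U = 2*U² + U² = 3*U²)
(F(-2)/5)*(7 + 23*(-5)) = ((3*(-2)²)/5)*(7 + 23*(-5)) = ((3*4)*(⅕))*(7 - 115) = (12*(⅕))*(-108) = (12/5)*(-108) = -1296/5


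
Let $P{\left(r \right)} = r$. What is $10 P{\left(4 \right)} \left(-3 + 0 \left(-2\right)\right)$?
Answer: $-120$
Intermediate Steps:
$10 P{\left(4 \right)} \left(-3 + 0 \left(-2\right)\right) = 10 \cdot 4 \left(-3 + 0 \left(-2\right)\right) = 40 \left(-3 + 0\right) = 40 \left(-3\right) = -120$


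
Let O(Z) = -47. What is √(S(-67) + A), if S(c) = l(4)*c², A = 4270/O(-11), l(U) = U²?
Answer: √158458526/47 ≈ 267.83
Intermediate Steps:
A = -4270/47 (A = 4270/(-47) = 4270*(-1/47) = -4270/47 ≈ -90.851)
S(c) = 16*c² (S(c) = 4²*c² = 16*c²)
√(S(-67) + A) = √(16*(-67)² - 4270/47) = √(16*4489 - 4270/47) = √(71824 - 4270/47) = √(3371458/47) = √158458526/47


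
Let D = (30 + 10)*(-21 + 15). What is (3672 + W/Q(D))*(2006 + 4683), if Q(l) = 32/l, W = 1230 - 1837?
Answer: 110027361/2 ≈ 5.5014e+7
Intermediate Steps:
D = -240 (D = 40*(-6) = -240)
W = -607
(3672 + W/Q(D))*(2006 + 4683) = (3672 - 607/(32/(-240)))*(2006 + 4683) = (3672 - 607/(32*(-1/240)))*6689 = (3672 - 607/(-2/15))*6689 = (3672 - 607*(-15/2))*6689 = (3672 + 9105/2)*6689 = (16449/2)*6689 = 110027361/2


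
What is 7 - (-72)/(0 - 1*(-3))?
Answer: 31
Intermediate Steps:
7 - (-72)/(0 - 1*(-3)) = 7 - (-72)/(0 + 3) = 7 - (-72)/3 = 7 - 12*(-2) = 7 + 24 = 31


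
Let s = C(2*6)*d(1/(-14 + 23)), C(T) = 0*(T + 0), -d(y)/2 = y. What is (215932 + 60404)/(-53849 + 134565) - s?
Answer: 69084/20179 ≈ 3.4236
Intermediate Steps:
d(y) = -2*y
C(T) = 0 (C(T) = 0*T = 0)
s = 0 (s = 0*(-2/(-14 + 23)) = 0*(-2/9) = 0)
(215932 + 60404)/(-53849 + 134565) - s = (215932 + 60404)/(-53849 + 134565) - 1*0 = 276336/80716 + 0 = 276336*(1/80716) + 0 = 69084/20179 + 0 = 69084/20179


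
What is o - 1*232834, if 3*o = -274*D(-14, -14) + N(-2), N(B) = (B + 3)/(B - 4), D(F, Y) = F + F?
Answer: -4144981/18 ≈ -2.3028e+5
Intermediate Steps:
D(F, Y) = 2*F
N(B) = (3 + B)/(-4 + B)
o = 46031/18 (o = (-548*(-14) + (3 - 2)/(-4 - 2))/3 = (-274*(-28) + 1/(-6))/3 = (7672 - 1/6*1)/3 = (7672 - 1/6)/3 = (1/3)*(46031/6) = 46031/18 ≈ 2557.3)
o - 1*232834 = 46031/18 - 1*232834 = 46031/18 - 232834 = -4144981/18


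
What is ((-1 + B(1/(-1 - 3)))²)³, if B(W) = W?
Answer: 15625/4096 ≈ 3.8147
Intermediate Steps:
((-1 + B(1/(-1 - 3)))²)³ = ((-1 + 1/(-1 - 3))²)³ = ((-1 + 1/(-4))²)³ = ((-1 - ¼)²)³ = ((-5/4)²)³ = (25/16)³ = 15625/4096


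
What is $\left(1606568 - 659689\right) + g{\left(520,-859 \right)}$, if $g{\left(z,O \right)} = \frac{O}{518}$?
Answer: $\frac{490482463}{518} \approx 9.4688 \cdot 10^{5}$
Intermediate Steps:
$g{\left(z,O \right)} = \frac{O}{518}$ ($g{\left(z,O \right)} = O \frac{1}{518} = \frac{O}{518}$)
$\left(1606568 - 659689\right) + g{\left(520,-859 \right)} = \left(1606568 - 659689\right) + \frac{1}{518} \left(-859\right) = 946879 - \frac{859}{518} = \frac{490482463}{518}$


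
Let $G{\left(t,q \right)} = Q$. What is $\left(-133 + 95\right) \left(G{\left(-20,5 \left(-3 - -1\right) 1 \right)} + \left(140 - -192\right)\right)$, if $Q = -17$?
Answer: $-11970$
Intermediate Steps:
$G{\left(t,q \right)} = -17$
$\left(-133 + 95\right) \left(G{\left(-20,5 \left(-3 - -1\right) 1 \right)} + \left(140 - -192\right)\right) = \left(-133 + 95\right) \left(-17 + \left(140 - -192\right)\right) = - 38 \left(-17 + \left(140 + 192\right)\right) = - 38 \left(-17 + 332\right) = \left(-38\right) 315 = -11970$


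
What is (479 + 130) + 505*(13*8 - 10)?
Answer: 48079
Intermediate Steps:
(479 + 130) + 505*(13*8 - 10) = 609 + 505*(104 - 10) = 609 + 505*94 = 609 + 47470 = 48079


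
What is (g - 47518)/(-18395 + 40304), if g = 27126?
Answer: -20392/21909 ≈ -0.93076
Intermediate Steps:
(g - 47518)/(-18395 + 40304) = (27126 - 47518)/(-18395 + 40304) = -20392/21909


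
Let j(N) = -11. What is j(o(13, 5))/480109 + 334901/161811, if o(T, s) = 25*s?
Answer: 160787204288/77686917399 ≈ 2.0697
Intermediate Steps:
j(o(13, 5))/480109 + 334901/161811 = -11/480109 + 334901/161811 = 160787204288/77686917399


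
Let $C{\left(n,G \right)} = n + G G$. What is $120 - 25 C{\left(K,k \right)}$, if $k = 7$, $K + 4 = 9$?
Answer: $-1230$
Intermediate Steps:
$K = 5$ ($K = -4 + 9 = 5$)
$C{\left(n,G \right)} = n + G^{2}$
$120 - 25 C{\left(K,k \right)} = 120 - 25 \left(5 + 7^{2}\right) = 120 - 25 \left(5 + 49\right) = 120 - 1350 = -1230$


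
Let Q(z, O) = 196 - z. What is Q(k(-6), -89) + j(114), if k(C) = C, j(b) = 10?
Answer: 212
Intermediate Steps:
Q(k(-6), -89) + j(114) = (196 - 1*(-6)) + 10 = (196 + 6) + 10 = 202 + 10 = 212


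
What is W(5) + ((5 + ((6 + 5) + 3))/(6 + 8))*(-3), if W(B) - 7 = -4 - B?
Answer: -85/14 ≈ -6.0714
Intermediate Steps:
W(B) = 3 - B (W(B) = 7 + (-4 - B) = 3 - B)
W(5) + ((5 + ((6 + 5) + 3))/(6 + 8))*(-3) = (3 - 1*5) + ((5 + ((6 + 5) + 3))/(6 + 8))*(-3) = (3 - 5) + ((5 + (11 + 3))/14)*(-3) = -2 + ((5 + 14)*(1/14))*(-3) = -2 + (19*(1/14))*(-3) = -2 + (19/14)*(-3) = -2 - 57/14 = -85/14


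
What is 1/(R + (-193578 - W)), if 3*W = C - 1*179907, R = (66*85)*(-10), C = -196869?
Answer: -1/124086 ≈ -8.0589e-6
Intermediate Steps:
R = -56100 (R = 5610*(-10) = -56100)
W = -125592 (W = (-196869 - 1*179907)/3 = (-196869 - 179907)/3 = (⅓)*(-376776) = -125592)
1/(R + (-193578 - W)) = 1/(-56100 + (-193578 - 1*(-125592))) = 1/(-56100 + (-193578 + 125592)) = 1/(-56100 - 67986) = 1/(-124086) = -1/124086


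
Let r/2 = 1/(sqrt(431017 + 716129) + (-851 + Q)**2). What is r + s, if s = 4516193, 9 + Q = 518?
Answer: 10296491114608813/2279905025 - sqrt(1147146)/6839715075 ≈ 4.5162e+6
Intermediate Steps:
Q = 509 (Q = -9 + 518 = 509)
r = 2/(116964 + sqrt(1147146)) (r = 2/(sqrt(431017 + 716129) + (-851 + 509)**2) = 2/(sqrt(1147146) + (-342)**2) = 2/(sqrt(1147146) + 116964) = 2/(116964 + sqrt(1147146)) ≈ 1.6944e-5)
r + s = (38988/2279905025 - sqrt(1147146)/6839715075) + 4516193 = 10296491114608813/2279905025 - sqrt(1147146)/6839715075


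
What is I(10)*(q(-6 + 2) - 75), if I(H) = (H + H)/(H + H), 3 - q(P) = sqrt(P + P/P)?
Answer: -72 - I*sqrt(3) ≈ -72.0 - 1.732*I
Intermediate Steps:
q(P) = 3 - sqrt(1 + P) (q(P) = 3 - sqrt(P + P/P) = 3 - sqrt(P + 1) = 3 - sqrt(1 + P))
I(H) = 1 (I(H) = (2*H)/((2*H)) = (2*H)*(1/(2*H)) = 1)
I(10)*(q(-6 + 2) - 75) = 1*((3 - sqrt(1 + (-6 + 2))) - 75) = 1*((3 - sqrt(1 - 4)) - 75) = 1*((3 - sqrt(-3)) - 75) = 1*((3 - I*sqrt(3)) - 75) = 1*(-72 - I*sqrt(3)) = -72 - I*sqrt(3)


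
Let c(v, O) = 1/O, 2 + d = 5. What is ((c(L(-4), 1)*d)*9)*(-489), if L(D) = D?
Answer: -13203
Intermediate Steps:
d = 3 (d = -2 + 5 = 3)
((c(L(-4), 1)*d)*9)*(-489) = ((3/1)*9)*(-489) = ((1*3)*9)*(-489) = (3*9)*(-489) = 27*(-489) = -13203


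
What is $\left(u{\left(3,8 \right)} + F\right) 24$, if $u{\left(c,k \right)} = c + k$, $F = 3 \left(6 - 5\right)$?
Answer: $336$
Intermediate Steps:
$F = 3$ ($F = 3 \cdot 1 = 3$)
$\left(u{\left(3,8 \right)} + F\right) 24 = \left(\left(3 + 8\right) + 3\right) 24 = \left(11 + 3\right) 24 = 14 \cdot 24 = 336$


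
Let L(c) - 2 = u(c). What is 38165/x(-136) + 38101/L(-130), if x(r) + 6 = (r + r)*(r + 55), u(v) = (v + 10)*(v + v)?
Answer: 507509239/171813813 ≈ 2.9538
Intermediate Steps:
u(v) = 2*v*(10 + v) (u(v) = (10 + v)*(2*v) = 2*v*(10 + v))
x(r) = -6 + 2*r*(55 + r) (x(r) = -6 + (r + r)*(r + 55) = -6 + (2*r)*(55 + r) = -6 + 2*r*(55 + r))
L(c) = 2 + 2*c*(10 + c)
38165/x(-136) + 38101/L(-130) = 38165/(-6 + 2*(-136)**2 + 110*(-136)) + 38101/(2 + 2*(-130)*(10 - 130)) = 38165/(-6 + 2*18496 - 14960) + 38101/(2 + 2*(-130)*(-120)) = 38165/(-6 + 36992 - 14960) + 38101/(2 + 31200) = 38165/22026 + 38101/31202 = 507509239/171813813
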